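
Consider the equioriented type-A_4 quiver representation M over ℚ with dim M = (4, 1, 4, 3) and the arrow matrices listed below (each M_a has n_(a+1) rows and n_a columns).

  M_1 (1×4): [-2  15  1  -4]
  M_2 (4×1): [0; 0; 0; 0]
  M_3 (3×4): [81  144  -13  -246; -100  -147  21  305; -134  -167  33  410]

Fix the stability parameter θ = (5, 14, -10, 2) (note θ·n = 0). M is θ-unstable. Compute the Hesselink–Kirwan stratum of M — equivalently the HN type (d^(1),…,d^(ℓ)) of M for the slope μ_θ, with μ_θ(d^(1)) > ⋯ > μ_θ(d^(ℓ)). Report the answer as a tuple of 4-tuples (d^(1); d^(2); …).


Interval decomposition of M: I[1,1]^3, I[1,2], I[3,3], I[3,4]^3.
HN type (ℓ=4): μ^(1)=14; μ^(2)=5; μ^(3)=2; μ^(4)=-10

((0, 1, 0, 0); (4, 0, 0, 0); (0, 0, 0, 3); (0, 0, 4, 0))


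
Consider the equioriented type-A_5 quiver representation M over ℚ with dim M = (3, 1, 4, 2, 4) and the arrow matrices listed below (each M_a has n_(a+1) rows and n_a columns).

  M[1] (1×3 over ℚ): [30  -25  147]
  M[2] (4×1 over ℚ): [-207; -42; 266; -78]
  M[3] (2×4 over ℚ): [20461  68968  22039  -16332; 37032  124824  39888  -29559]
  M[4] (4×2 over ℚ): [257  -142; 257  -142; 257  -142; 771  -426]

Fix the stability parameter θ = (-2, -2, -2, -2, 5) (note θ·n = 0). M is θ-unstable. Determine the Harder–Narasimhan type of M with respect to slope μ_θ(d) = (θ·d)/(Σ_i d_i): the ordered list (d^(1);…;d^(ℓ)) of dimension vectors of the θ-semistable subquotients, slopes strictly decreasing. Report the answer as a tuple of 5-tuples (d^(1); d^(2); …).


Barcode: M ≅ I[1,1]^2, I[1,5], I[3,3]^2, I[3,4], I[5,5]^3. HN layers by μ_θ (2 steps, strictly decreasing):
  μ^(1)=5; μ^(2)=-2

((0, 0, 0, 0, 4); (3, 1, 4, 2, 0))


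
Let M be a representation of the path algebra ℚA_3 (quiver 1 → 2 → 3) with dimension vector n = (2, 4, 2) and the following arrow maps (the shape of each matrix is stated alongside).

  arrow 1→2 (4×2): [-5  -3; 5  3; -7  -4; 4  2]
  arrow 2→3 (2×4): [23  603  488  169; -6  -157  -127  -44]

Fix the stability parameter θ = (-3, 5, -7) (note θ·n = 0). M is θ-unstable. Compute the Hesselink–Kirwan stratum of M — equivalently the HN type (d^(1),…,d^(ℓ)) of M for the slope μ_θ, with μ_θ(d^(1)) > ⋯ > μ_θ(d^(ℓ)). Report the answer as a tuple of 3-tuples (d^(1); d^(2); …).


Interval decomposition of M: I[1,3]^2, I[2,2]^2.
HN type (ℓ=3): μ^(1)=5; μ^(2)=-1; μ^(3)=-3

((0, 2, 0); (0, 2, 2); (2, 0, 0))


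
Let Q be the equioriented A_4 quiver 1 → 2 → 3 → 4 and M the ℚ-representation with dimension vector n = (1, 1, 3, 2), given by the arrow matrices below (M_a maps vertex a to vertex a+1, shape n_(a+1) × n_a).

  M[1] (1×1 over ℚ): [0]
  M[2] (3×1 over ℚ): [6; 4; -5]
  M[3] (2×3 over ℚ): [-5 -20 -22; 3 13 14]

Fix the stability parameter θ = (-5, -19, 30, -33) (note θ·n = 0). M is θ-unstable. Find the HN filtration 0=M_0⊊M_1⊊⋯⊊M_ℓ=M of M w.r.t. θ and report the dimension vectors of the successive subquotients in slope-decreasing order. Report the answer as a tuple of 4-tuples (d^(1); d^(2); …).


Barcode: M ≅ I[1,1], I[2,3], I[3,4]^2. HN layers by μ_θ (4 steps, strictly decreasing):
  μ^(1)=30; μ^(2)=-3/2; μ^(3)=-5; μ^(4)=-19

((0, 0, 1, 0); (0, 0, 2, 2); (1, 0, 0, 0); (0, 1, 0, 0))


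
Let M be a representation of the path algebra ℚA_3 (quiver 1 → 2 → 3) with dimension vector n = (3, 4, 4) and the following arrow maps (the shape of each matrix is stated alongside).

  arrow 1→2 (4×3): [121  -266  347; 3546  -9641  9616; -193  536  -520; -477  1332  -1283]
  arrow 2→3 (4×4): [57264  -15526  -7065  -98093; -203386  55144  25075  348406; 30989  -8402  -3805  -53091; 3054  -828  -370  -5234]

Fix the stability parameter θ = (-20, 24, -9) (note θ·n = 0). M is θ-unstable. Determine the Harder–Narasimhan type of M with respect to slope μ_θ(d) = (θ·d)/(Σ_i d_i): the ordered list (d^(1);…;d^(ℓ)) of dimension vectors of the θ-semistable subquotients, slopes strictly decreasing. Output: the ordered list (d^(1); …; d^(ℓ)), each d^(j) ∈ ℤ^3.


Interval decomposition of M: I[1,2], I[1,3]^2, I[2,3], I[3,3].
HN type (ℓ=4): μ^(1)=24; μ^(2)=15/2; μ^(3)=-9; μ^(4)=-20

((0, 1, 0); (0, 3, 3); (0, 0, 1); (3, 0, 0))


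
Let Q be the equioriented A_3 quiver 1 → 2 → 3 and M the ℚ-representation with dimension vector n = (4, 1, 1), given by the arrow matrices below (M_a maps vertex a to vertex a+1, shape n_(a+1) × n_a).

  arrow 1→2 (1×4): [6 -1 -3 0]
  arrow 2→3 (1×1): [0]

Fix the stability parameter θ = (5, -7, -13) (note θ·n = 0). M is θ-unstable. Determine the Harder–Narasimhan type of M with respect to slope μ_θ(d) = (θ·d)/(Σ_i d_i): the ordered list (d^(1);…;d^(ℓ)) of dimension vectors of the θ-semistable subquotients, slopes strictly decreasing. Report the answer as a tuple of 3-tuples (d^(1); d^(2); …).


Barcode: M ≅ I[1,1]^3, I[1,2], I[3,3]. HN layers by μ_θ (3 steps, strictly decreasing):
  μ^(1)=5; μ^(2)=-1; μ^(3)=-13

((3, 0, 0); (1, 1, 0); (0, 0, 1))


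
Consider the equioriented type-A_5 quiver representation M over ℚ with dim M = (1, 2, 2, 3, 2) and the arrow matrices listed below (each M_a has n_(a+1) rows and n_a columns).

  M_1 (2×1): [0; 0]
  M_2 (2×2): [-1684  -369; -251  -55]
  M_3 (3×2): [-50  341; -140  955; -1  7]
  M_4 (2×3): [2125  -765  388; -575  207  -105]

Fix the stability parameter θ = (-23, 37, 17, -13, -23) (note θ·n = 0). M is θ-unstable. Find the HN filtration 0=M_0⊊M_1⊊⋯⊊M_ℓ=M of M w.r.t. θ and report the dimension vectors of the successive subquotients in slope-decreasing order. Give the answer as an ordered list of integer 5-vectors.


Via rank(M_{q-1}∘⋯∘M_p): M ≅ I[1,1], I[2,4], I[2,5], I[4,5].
μ_θ-semistable layers: μ^(1)=41/3; μ^(2)=9/2; μ^(3)=-18; μ^(4)=-23

((0, 1, 1, 1, 0); (0, 1, 1, 1, 1); (0, 0, 0, 1, 1); (1, 0, 0, 0, 0))


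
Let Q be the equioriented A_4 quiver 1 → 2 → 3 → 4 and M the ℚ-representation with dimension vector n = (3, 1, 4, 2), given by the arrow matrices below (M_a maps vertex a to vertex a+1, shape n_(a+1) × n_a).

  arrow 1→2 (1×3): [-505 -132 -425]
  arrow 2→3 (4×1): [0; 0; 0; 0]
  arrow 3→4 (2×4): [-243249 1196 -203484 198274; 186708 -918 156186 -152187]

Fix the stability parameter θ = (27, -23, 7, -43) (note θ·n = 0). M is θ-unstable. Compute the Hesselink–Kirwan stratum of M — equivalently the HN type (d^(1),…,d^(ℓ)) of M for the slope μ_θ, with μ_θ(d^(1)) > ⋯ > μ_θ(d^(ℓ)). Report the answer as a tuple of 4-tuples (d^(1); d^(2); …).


Interval decomposition of M: I[1,1]^2, I[1,2], I[3,3]^2, I[3,4]^2.
HN type (ℓ=4): μ^(1)=27; μ^(2)=7; μ^(3)=2; μ^(4)=-18

((2, 0, 0, 0); (0, 0, 2, 0); (1, 1, 0, 0); (0, 0, 2, 2))


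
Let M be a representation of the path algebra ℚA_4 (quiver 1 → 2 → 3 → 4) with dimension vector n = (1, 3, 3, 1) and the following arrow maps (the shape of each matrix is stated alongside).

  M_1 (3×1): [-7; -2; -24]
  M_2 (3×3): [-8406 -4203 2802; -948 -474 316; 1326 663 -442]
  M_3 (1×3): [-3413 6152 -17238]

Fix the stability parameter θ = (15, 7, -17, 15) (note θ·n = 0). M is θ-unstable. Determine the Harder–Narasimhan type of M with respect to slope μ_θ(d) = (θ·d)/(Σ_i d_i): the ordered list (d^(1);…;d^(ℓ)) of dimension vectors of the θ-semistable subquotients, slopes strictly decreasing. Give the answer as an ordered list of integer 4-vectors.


Via rank(M_{q-1}∘⋯∘M_p): M ≅ I[1,2], I[2,2], I[2,4], I[3,3]^2.
μ_θ-semistable layers: μ^(1)=15; μ^(2)=11; μ^(3)=7; μ^(4)=-5; μ^(5)=-17

((0, 0, 0, 1); (1, 1, 0, 0); (0, 1, 0, 0); (0, 1, 1, 0); (0, 0, 2, 0))


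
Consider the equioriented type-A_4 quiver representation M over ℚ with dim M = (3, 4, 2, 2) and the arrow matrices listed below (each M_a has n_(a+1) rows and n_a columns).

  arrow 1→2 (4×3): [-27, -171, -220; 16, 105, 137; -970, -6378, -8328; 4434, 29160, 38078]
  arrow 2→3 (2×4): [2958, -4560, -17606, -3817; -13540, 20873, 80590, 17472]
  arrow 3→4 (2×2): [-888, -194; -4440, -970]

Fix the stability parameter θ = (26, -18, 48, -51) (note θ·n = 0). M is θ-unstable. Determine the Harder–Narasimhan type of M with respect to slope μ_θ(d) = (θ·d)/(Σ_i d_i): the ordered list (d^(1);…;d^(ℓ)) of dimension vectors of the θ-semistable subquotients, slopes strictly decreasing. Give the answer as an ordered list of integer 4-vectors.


Via rank(M_{q-1}∘⋯∘M_p): M ≅ I[1,1], I[1,2], I[1,4], I[2,2], I[2,3], I[4,4].
μ_θ-semistable layers: μ^(1)=48; μ^(2)=26; μ^(3)=4; μ^(4)=5/4; μ^(5)=-18; μ^(6)=-51

((0, 0, 1, 0); (1, 0, 0, 0); (1, 1, 0, 0); (1, 1, 1, 1); (0, 2, 0, 0); (0, 0, 0, 1))


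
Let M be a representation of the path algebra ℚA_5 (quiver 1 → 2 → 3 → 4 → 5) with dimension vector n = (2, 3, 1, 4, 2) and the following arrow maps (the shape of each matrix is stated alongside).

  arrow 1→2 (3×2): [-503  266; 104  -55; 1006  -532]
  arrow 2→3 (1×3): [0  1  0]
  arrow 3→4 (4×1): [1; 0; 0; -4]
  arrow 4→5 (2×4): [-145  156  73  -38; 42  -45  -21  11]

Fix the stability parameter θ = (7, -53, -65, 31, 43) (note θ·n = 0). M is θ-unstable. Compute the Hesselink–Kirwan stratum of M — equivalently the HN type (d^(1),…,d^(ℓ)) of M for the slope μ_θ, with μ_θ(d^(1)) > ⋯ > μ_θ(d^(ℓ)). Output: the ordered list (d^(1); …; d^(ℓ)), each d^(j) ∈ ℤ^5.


Via rank(M_{q-1}∘⋯∘M_p): M ≅ I[1,2], I[1,5], I[2,2], I[4,4]^2, I[4,5].
μ_θ-semistable layers: μ^(1)=43; μ^(2)=31; μ^(3)=-23; μ^(4)=-37; μ^(5)=-53

((0, 0, 0, 0, 2); (0, 0, 0, 4, 0); (1, 1, 0, 0, 0); (1, 1, 1, 0, 0); (0, 1, 0, 0, 0))


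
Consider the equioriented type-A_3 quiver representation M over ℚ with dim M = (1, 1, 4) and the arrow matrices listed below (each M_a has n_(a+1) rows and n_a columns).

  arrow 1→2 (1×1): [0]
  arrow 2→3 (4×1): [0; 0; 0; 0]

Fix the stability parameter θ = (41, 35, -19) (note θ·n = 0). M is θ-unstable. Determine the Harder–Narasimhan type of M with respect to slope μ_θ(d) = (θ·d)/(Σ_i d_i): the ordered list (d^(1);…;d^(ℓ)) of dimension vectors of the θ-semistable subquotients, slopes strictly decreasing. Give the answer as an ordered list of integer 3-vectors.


Barcode: M ≅ I[1,1], I[2,2], I[3,3]^4. HN layers by μ_θ (3 steps, strictly decreasing):
  μ^(1)=41; μ^(2)=35; μ^(3)=-19

((1, 0, 0); (0, 1, 0); (0, 0, 4))


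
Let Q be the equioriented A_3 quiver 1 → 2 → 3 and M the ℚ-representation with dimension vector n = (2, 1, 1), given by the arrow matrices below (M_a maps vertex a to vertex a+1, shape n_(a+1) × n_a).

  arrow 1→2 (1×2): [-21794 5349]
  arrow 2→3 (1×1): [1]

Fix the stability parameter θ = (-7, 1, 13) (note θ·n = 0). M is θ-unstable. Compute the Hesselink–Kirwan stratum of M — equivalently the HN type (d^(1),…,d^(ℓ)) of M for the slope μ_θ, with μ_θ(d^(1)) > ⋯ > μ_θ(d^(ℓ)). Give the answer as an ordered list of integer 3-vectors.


Interval decomposition of M: I[1,1], I[1,3].
HN type (ℓ=3): μ^(1)=13; μ^(2)=1; μ^(3)=-7

((0, 0, 1); (0, 1, 0); (2, 0, 0))


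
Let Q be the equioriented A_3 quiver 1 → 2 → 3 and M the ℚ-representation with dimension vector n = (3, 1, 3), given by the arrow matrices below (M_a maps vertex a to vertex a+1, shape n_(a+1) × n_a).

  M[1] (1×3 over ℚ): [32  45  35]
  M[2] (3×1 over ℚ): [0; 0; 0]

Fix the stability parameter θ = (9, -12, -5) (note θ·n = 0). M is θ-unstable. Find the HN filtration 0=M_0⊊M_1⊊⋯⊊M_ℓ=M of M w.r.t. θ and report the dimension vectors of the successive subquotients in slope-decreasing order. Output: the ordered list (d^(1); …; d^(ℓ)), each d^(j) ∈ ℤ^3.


Barcode: M ≅ I[1,1]^2, I[1,2], I[3,3]^3. HN layers by μ_θ (3 steps, strictly decreasing):
  μ^(1)=9; μ^(2)=-3/2; μ^(3)=-5

((2, 0, 0); (1, 1, 0); (0, 0, 3))


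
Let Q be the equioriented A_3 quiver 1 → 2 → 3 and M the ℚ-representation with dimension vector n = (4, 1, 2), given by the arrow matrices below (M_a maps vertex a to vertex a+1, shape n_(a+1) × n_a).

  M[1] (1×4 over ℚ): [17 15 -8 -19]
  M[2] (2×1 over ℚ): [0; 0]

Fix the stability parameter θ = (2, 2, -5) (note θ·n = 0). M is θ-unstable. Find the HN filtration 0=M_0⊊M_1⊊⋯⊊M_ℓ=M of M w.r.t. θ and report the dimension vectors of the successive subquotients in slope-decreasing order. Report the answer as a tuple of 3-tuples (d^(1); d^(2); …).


Interval decomposition of M: I[1,1]^3, I[1,2], I[3,3]^2.
HN type (ℓ=2): μ^(1)=2; μ^(2)=-5

((4, 1, 0); (0, 0, 2))


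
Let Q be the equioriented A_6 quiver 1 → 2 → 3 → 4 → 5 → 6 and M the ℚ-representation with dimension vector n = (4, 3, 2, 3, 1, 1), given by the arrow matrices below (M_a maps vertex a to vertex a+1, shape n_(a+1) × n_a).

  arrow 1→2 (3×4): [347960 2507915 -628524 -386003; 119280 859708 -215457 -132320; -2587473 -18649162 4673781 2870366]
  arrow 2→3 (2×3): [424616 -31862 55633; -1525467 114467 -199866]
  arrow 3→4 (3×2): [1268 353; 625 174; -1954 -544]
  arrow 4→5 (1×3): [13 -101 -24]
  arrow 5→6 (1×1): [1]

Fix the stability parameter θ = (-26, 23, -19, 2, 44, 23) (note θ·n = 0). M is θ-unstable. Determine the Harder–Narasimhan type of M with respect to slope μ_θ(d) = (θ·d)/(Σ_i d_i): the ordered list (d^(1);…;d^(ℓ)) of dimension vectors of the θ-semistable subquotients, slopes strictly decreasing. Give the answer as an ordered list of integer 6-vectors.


Via rank(M_{q-1}∘⋯∘M_p): M ≅ I[1,1], I[1,2], I[1,4], I[1,6], I[4,4].
μ_θ-semistable layers: μ^(1)=67/2; μ^(2)=23; μ^(3)=2; μ^(4)=-26

((0, 0, 0, 0, 1, 1); (0, 1, 0, 0, 0, 0); (0, 2, 2, 3, 0, 0); (4, 0, 0, 0, 0, 0))


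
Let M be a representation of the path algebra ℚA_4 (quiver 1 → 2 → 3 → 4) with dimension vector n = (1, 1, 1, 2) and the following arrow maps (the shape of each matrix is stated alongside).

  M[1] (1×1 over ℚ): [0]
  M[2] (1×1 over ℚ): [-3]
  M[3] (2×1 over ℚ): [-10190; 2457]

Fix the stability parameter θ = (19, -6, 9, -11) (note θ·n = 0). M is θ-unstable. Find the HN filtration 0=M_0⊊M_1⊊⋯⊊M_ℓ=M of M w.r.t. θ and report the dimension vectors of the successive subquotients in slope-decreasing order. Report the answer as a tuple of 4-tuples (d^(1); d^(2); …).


Interval decomposition of M: I[1,1], I[2,4], I[4,4].
HN type (ℓ=4): μ^(1)=19; μ^(2)=-1; μ^(3)=-6; μ^(4)=-11

((1, 0, 0, 0); (0, 0, 1, 1); (0, 1, 0, 0); (0, 0, 0, 1))


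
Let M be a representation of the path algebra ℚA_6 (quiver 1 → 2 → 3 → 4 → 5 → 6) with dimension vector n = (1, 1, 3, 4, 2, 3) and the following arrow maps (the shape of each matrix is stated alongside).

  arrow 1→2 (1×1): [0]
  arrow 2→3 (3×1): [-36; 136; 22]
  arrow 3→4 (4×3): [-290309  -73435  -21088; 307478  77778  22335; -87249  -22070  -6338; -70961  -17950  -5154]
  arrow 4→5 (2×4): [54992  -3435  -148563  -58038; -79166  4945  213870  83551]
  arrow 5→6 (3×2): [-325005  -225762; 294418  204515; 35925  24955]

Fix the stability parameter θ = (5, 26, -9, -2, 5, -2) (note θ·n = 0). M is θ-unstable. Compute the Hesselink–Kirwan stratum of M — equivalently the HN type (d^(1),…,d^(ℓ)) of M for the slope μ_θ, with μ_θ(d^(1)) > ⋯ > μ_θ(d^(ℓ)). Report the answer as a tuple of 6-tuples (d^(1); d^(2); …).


Interval decomposition of M: I[1,1], I[2,6], I[3,4], I[3,6], I[4,4], I[6,6].
HN type (ℓ=5): μ^(1)=5; μ^(2)=18/5; μ^(3)=3/2; μ^(4)=-2; μ^(5)=-9

((1, 0, 0, 0, 0, 0); (0, 1, 1, 1, 1, 1); (0, 0, 0, 0, 1, 1); (0, 0, 0, 3, 0, 1); (0, 0, 2, 0, 0, 0))


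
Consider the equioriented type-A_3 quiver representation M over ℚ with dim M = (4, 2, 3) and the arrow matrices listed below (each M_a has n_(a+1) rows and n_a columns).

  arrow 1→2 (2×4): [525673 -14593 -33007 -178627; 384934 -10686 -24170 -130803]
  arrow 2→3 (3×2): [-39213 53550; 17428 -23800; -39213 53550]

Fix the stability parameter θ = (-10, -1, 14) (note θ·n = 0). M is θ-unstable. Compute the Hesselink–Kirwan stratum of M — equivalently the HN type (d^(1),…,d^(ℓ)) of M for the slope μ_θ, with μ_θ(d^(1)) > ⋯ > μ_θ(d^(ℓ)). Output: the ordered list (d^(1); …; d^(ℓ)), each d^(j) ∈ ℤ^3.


Interval decomposition of M: I[1,1]^2, I[1,2], I[1,3], I[3,3]^2.
HN type (ℓ=3): μ^(1)=14; μ^(2)=-1; μ^(3)=-10

((0, 0, 3); (0, 2, 0); (4, 0, 0))


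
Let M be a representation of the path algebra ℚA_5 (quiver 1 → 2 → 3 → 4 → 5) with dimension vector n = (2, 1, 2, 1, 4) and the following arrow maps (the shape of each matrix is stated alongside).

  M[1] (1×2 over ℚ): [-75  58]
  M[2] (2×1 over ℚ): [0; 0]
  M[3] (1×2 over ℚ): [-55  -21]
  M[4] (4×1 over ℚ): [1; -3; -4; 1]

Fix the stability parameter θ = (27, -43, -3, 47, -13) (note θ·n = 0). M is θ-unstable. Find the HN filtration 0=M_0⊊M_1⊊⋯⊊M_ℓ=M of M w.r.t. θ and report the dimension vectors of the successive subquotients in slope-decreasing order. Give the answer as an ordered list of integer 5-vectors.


Interval decomposition of M: I[1,1], I[1,2], I[3,3], I[3,5], I[5,5]^3.
HN type (ℓ=5): μ^(1)=27; μ^(2)=17; μ^(3)=-3; μ^(4)=-8; μ^(5)=-13

((1, 0, 0, 0, 0); (0, 0, 0, 1, 1); (0, 0, 2, 0, 0); (1, 1, 0, 0, 0); (0, 0, 0, 0, 3))


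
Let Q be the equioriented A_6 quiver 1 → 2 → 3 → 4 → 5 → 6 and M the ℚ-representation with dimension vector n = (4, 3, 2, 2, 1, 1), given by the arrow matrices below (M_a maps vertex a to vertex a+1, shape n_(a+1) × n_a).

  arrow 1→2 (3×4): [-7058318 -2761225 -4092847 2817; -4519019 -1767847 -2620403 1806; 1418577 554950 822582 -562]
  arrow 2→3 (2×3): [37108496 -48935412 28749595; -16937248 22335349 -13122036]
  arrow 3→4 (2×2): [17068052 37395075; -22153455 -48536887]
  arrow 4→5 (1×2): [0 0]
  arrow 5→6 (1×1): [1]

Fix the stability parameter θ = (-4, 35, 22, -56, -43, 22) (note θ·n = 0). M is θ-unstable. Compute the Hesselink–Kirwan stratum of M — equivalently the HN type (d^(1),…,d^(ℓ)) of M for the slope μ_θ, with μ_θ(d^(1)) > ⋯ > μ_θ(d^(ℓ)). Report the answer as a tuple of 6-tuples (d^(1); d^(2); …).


Via rank(M_{q-1}∘⋯∘M_p): M ≅ I[1,1], I[1,2], I[1,4]^2, I[5,6].
μ_θ-semistable layers: μ^(1)=35; μ^(2)=22; μ^(3)=1/3; μ^(4)=-4; μ^(5)=-43

((0, 1, 0, 0, 0, 0); (0, 0, 0, 0, 0, 1); (0, 2, 2, 2, 0, 0); (4, 0, 0, 0, 0, 0); (0, 0, 0, 0, 1, 0))


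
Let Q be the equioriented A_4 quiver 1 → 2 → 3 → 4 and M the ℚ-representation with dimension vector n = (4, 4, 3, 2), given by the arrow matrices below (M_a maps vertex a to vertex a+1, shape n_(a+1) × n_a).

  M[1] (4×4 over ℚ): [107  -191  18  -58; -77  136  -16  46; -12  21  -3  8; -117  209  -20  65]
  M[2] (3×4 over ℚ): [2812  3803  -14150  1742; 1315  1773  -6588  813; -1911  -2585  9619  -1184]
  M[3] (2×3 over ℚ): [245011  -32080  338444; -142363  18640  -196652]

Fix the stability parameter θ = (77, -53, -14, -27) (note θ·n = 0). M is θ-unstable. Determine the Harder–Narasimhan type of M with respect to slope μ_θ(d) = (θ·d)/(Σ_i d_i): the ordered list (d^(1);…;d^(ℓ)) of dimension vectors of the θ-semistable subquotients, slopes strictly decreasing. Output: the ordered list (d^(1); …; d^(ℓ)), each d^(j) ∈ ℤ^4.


Via rank(M_{q-1}∘⋯∘M_p): M ≅ I[1,2], I[1,3]^2, I[1,4], I[4,4].
μ_θ-semistable layers: μ^(1)=12; μ^(2)=10/3; μ^(3)=-17/4; μ^(4)=-27

((1, 1, 0, 0); (2, 2, 2, 0); (1, 1, 1, 1); (0, 0, 0, 1))


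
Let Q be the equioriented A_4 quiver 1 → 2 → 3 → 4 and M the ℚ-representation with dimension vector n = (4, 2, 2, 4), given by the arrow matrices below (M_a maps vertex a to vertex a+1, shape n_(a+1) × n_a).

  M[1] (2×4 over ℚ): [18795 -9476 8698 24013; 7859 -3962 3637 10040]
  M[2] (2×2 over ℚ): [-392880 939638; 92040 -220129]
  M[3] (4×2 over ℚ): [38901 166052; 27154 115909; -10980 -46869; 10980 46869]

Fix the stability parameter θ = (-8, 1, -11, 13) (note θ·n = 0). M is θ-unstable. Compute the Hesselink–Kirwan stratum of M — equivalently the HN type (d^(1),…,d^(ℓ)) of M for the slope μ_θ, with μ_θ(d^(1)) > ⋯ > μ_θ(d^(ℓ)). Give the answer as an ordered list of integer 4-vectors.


Interval decomposition of M: I[1,1]^2, I[1,2], I[1,4], I[3,4], I[4,4]^2.
HN type (ℓ=5): μ^(1)=13; μ^(2)=1; μ^(3)=-5; μ^(4)=-8; μ^(5)=-11

((0, 0, 0, 4); (0, 1, 0, 0); (0, 1, 1, 0); (4, 0, 0, 0); (0, 0, 1, 0))


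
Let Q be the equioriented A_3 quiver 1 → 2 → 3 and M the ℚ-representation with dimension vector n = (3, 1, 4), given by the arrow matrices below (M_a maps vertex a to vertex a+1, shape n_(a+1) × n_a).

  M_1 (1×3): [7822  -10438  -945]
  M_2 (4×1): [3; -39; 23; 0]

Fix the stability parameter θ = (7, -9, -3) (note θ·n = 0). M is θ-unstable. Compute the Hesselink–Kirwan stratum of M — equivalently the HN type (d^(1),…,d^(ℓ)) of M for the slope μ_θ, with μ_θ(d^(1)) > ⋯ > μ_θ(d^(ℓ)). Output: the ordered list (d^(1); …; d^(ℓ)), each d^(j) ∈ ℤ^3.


Via rank(M_{q-1}∘⋯∘M_p): M ≅ I[1,1]^2, I[1,3], I[3,3]^3.
μ_θ-semistable layers: μ^(1)=7; μ^(2)=-5/3; μ^(3)=-3

((2, 0, 0); (1, 1, 1); (0, 0, 3))


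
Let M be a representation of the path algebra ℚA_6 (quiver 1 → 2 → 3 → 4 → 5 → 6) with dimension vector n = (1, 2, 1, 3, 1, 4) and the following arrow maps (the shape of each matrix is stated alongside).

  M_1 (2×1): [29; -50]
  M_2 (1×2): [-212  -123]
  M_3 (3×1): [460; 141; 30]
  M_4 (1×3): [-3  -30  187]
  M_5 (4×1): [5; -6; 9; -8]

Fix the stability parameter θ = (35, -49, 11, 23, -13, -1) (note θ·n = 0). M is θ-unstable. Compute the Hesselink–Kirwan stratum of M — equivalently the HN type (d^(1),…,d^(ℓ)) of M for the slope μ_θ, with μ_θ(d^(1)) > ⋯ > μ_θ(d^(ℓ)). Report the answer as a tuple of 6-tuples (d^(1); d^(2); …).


Barcode: M ≅ I[1,4], I[2,2], I[4,4], I[4,6], I[6,6]^3. HN layers by μ_θ (6 steps, strictly decreasing):
  μ^(1)=23; μ^(2)=11; μ^(3)=3; μ^(4)=-1; μ^(5)=-7; μ^(6)=-49

((0, 0, 0, 2, 0, 0); (0, 0, 1, 0, 0, 0); (0, 0, 0, 1, 1, 1); (0, 0, 0, 0, 0, 3); (1, 1, 0, 0, 0, 0); (0, 1, 0, 0, 0, 0))


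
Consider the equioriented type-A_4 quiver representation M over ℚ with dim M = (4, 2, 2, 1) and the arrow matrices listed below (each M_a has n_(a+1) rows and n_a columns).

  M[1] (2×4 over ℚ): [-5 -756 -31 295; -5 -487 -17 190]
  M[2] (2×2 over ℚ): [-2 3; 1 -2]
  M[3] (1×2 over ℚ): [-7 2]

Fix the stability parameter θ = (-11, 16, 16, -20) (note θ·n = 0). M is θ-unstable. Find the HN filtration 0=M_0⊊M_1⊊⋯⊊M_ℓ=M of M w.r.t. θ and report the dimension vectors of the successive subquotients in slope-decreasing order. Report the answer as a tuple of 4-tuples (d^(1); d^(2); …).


Via rank(M_{q-1}∘⋯∘M_p): M ≅ I[1,1]^2, I[1,3], I[1,4].
μ_θ-semistable layers: μ^(1)=16; μ^(2)=4; μ^(3)=-11

((0, 1, 1, 0); (0, 1, 1, 1); (4, 0, 0, 0))


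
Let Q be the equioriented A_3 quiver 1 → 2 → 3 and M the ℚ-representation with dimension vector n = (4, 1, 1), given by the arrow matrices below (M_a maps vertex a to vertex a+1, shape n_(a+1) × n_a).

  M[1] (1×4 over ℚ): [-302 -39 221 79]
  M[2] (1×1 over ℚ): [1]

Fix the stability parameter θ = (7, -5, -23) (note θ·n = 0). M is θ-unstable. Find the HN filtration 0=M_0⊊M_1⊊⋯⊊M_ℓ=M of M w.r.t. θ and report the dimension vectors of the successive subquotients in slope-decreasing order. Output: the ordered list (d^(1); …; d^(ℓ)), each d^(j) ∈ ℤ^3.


Barcode: M ≅ I[1,1]^3, I[1,3]. HN layers by μ_θ (2 steps, strictly decreasing):
  μ^(1)=7; μ^(2)=-7

((3, 0, 0); (1, 1, 1))


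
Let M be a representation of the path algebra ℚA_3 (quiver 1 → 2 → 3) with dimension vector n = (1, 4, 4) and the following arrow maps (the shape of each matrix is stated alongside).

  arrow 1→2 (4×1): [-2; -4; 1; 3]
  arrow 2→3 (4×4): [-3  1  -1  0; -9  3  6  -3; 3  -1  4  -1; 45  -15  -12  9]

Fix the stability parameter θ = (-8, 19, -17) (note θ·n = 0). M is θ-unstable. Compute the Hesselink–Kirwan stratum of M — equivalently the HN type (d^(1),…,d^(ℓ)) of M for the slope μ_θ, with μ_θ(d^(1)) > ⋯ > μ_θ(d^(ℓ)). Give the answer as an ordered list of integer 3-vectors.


Barcode: M ≅ I[1,3], I[2,2]^2, I[2,3], I[3,3]^2. HN layers by μ_θ (4 steps, strictly decreasing):
  μ^(1)=19; μ^(2)=1; μ^(3)=-8; μ^(4)=-17

((0, 2, 0); (0, 2, 2); (1, 0, 0); (0, 0, 2))


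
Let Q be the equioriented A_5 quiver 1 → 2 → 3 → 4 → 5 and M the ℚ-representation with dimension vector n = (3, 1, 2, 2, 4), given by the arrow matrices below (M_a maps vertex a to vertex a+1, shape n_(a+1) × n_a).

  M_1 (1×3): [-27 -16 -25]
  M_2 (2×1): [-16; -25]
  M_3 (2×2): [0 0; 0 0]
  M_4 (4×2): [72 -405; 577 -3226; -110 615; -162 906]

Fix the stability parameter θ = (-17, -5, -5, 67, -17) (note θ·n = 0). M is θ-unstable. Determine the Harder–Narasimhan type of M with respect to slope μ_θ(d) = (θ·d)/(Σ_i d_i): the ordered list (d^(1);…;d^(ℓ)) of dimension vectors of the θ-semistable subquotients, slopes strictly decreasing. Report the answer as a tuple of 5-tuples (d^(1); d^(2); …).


Barcode: M ≅ I[1,1]^2, I[1,3], I[3,3], I[4,5]^2, I[5,5]^2. HN layers by μ_θ (3 steps, strictly decreasing):
  μ^(1)=25; μ^(2)=-5; μ^(3)=-17

((0, 0, 0, 2, 2); (0, 1, 2, 0, 0); (3, 0, 0, 0, 2))


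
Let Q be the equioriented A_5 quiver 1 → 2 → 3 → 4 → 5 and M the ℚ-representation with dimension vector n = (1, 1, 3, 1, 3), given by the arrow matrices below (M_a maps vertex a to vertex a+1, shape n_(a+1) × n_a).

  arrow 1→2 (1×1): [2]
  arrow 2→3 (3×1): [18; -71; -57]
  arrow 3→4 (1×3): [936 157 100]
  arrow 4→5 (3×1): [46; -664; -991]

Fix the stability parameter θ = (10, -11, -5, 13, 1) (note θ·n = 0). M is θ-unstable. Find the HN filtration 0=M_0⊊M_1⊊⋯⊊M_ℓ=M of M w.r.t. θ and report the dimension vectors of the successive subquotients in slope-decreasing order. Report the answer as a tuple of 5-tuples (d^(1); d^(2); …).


Interval decomposition of M: I[1,5], I[3,3]^2, I[5,5]^2.
HN type (ℓ=4): μ^(1)=7; μ^(2)=1; μ^(3)=-2; μ^(4)=-5

((0, 0, 0, 1, 1); (0, 0, 0, 0, 2); (1, 1, 1, 0, 0); (0, 0, 2, 0, 0))


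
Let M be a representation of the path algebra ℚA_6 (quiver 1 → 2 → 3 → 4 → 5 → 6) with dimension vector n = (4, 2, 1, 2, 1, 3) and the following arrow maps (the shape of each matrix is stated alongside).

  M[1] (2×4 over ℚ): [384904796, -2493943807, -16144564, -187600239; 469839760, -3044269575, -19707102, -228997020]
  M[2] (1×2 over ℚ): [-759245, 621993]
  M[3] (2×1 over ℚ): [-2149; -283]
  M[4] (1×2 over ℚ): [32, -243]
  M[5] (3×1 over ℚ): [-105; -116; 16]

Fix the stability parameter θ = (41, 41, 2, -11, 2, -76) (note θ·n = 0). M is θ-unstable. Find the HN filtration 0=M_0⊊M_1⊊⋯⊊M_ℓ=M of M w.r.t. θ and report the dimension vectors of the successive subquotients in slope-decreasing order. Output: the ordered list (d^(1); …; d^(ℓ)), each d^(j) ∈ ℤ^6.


Via rank(M_{q-1}∘⋯∘M_p): M ≅ I[1,1]^2, I[1,2], I[1,6], I[4,4], I[6,6]^2.
μ_θ-semistable layers: μ^(1)=41; μ^(2)=-1/6; μ^(3)=-11; μ^(4)=-76

((3, 1, 0, 0, 0, 0); (1, 1, 1, 1, 1, 1); (0, 0, 0, 1, 0, 0); (0, 0, 0, 0, 0, 2))


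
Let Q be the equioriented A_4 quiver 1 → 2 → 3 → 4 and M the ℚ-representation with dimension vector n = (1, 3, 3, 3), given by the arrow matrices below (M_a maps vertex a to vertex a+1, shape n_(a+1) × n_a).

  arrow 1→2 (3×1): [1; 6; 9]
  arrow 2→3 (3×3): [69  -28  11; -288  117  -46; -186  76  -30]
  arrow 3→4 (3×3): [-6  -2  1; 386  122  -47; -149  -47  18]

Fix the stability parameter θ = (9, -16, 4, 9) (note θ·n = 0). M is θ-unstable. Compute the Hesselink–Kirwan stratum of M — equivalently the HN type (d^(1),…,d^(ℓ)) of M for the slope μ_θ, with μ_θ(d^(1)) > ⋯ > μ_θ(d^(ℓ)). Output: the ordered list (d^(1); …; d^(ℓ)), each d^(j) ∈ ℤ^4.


Via rank(M_{q-1}∘⋯∘M_p): M ≅ I[1,2], I[2,4]^2, I[3,4].
μ_θ-semistable layers: μ^(1)=9; μ^(2)=4; μ^(3)=-7/2; μ^(4)=-16

((0, 0, 0, 3); (0, 0, 3, 0); (1, 1, 0, 0); (0, 2, 0, 0))


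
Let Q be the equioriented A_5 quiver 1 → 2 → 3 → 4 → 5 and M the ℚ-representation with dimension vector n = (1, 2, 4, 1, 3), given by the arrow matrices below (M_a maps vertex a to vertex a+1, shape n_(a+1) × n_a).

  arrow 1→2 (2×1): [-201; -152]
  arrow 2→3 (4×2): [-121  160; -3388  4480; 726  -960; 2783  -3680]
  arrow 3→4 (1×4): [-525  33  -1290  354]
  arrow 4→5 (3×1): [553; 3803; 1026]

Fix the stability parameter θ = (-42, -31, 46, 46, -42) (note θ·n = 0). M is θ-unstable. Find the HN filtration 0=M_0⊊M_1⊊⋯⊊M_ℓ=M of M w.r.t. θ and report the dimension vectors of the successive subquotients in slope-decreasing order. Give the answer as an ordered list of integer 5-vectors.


Via rank(M_{q-1}∘⋯∘M_p): M ≅ I[1,5], I[2,2], I[3,3]^3, I[5,5]^2.
μ_θ-semistable layers: μ^(1)=46; μ^(2)=50/3; μ^(3)=-31; μ^(4)=-42

((0, 0, 3, 0, 0); (0, 0, 1, 1, 1); (0, 2, 0, 0, 0); (1, 0, 0, 0, 2))


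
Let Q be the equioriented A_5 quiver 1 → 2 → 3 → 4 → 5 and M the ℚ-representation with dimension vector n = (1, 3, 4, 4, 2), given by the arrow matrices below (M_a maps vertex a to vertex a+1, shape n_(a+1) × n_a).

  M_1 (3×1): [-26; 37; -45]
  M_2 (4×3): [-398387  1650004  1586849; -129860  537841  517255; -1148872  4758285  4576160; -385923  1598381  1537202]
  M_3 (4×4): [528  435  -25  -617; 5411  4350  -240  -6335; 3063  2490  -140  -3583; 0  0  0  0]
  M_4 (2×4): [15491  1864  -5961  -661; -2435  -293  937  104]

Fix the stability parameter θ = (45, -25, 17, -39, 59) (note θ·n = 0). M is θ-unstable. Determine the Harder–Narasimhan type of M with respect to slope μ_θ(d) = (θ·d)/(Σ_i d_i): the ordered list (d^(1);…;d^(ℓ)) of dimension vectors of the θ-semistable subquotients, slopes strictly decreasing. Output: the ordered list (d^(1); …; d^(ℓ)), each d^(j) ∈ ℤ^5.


Interval decomposition of M: I[1,3], I[2,5]^2, I[3,3], I[4,4]^2.
HN type (ℓ=6): μ^(1)=59; μ^(2)=17; μ^(3)=10; μ^(4)=-11; μ^(5)=-25; μ^(6)=-39

((0, 0, 0, 0, 2); (0, 0, 2, 0, 0); (1, 1, 0, 0, 0); (0, 0, 2, 2, 0); (0, 2, 0, 0, 0); (0, 0, 0, 2, 0))


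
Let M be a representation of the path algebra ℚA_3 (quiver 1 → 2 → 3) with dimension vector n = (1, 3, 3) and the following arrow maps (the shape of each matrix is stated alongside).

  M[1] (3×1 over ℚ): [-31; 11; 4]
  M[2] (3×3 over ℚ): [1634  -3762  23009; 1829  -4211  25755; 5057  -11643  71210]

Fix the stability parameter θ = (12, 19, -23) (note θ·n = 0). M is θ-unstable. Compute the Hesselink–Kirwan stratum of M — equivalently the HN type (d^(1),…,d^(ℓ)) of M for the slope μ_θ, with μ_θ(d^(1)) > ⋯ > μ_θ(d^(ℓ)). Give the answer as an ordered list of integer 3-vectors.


Interval decomposition of M: I[1,2], I[2,3]^2, I[3,3].
HN type (ℓ=4): μ^(1)=19; μ^(2)=12; μ^(3)=-2; μ^(4)=-23

((0, 1, 0); (1, 0, 0); (0, 2, 2); (0, 0, 1))


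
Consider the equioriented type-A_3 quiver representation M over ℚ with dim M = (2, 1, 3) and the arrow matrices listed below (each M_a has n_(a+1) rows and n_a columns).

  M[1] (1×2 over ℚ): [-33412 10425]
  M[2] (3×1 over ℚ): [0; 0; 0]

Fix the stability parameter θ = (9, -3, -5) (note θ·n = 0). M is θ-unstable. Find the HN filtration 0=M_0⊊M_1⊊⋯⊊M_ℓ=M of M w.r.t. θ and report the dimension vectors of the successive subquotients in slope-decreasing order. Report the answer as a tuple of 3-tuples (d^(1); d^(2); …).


Barcode: M ≅ I[1,1], I[1,2], I[3,3]^3. HN layers by μ_θ (3 steps, strictly decreasing):
  μ^(1)=9; μ^(2)=3; μ^(3)=-5

((1, 0, 0); (1, 1, 0); (0, 0, 3))


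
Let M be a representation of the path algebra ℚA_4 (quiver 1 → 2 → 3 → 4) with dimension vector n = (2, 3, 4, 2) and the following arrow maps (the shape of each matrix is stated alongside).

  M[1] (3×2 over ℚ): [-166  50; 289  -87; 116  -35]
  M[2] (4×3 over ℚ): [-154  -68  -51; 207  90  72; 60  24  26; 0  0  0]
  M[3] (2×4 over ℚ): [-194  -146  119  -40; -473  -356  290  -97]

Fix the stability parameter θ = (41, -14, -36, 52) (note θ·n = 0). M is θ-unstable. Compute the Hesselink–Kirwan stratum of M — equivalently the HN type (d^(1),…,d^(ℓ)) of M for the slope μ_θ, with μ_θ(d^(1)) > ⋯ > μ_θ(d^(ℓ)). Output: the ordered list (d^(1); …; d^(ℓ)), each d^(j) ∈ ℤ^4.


Via rank(M_{q-1}∘⋯∘M_p): M ≅ I[1,2], I[1,4], I[2,4], I[3,3]^2.
μ_θ-semistable layers: μ^(1)=52; μ^(2)=27/2; μ^(3)=-3; μ^(4)=-25; μ^(5)=-36

((0, 0, 0, 2); (1, 1, 0, 0); (1, 1, 1, 0); (0, 1, 1, 0); (0, 0, 2, 0))


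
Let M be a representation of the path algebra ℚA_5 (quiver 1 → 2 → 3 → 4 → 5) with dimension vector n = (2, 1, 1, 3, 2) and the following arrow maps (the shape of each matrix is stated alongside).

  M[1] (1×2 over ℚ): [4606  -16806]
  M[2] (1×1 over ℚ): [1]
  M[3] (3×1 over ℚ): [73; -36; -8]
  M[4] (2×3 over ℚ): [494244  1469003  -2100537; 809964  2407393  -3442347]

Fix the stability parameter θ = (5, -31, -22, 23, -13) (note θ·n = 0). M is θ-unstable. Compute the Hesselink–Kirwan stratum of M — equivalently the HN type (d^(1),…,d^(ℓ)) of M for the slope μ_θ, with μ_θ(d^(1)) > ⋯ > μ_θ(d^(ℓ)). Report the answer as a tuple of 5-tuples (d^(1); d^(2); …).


Via rank(M_{q-1}∘⋯∘M_p): M ≅ I[1,1], I[1,4], I[4,4], I[4,5], I[5,5].
μ_θ-semistable layers: μ^(1)=23; μ^(2)=5; μ^(3)=-13; μ^(4)=-16

((0, 0, 0, 2, 0); (1, 0, 0, 1, 1); (0, 0, 0, 0, 1); (1, 1, 1, 0, 0))


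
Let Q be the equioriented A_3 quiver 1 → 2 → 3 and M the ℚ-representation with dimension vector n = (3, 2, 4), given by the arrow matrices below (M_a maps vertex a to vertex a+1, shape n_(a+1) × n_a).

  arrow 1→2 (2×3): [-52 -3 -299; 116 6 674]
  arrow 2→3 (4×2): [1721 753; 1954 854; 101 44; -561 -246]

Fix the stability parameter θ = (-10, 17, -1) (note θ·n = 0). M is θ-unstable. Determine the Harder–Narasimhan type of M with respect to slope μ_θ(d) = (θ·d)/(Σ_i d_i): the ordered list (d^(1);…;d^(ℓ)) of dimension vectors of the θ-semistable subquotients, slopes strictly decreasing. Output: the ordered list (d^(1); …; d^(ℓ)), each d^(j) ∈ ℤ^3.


Interval decomposition of M: I[1,1], I[1,3]^2, I[3,3]^2.
HN type (ℓ=3): μ^(1)=8; μ^(2)=-1; μ^(3)=-10

((0, 2, 2); (0, 0, 2); (3, 0, 0))


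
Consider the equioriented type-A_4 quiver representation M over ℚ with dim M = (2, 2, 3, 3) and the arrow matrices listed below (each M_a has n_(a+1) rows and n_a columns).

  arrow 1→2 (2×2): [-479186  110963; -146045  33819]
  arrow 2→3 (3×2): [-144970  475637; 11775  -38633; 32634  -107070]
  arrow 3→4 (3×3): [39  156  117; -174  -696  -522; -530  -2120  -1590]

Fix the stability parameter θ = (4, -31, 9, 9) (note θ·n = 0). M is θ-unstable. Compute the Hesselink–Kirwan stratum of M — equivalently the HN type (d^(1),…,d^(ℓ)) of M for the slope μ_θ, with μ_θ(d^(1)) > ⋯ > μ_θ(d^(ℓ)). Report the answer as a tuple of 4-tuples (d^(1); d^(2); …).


Barcode: M ≅ I[1,3], I[1,4], I[3,3], I[4,4]^2. HN layers by μ_θ (2 steps, strictly decreasing):
  μ^(1)=9; μ^(2)=-27/2

((0, 0, 3, 3); (2, 2, 0, 0))


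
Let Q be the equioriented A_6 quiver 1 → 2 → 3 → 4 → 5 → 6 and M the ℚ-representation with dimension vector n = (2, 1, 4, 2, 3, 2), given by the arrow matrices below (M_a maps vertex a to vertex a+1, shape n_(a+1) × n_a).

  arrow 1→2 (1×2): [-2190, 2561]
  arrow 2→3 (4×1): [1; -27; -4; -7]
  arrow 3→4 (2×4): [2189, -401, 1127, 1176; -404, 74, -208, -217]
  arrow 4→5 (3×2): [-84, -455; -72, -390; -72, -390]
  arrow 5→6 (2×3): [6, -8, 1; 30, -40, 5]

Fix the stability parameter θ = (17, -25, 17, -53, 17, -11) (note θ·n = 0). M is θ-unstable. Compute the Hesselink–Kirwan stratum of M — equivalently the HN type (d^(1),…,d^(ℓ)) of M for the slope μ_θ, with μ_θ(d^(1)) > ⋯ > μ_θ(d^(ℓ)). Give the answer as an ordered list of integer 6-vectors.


Interval decomposition of M: I[1,1], I[1,5], I[3,3]^2, I[3,4], I[5,5], I[5,6], I[6,6].
HN type (ℓ=4): μ^(1)=17; μ^(2)=3; μ^(3)=-11; μ^(4)=-18

((1, 0, 2, 0, 2, 0); (0, 0, 0, 0, 1, 1); (1, 1, 1, 1, 0, 1); (0, 0, 1, 1, 0, 0))


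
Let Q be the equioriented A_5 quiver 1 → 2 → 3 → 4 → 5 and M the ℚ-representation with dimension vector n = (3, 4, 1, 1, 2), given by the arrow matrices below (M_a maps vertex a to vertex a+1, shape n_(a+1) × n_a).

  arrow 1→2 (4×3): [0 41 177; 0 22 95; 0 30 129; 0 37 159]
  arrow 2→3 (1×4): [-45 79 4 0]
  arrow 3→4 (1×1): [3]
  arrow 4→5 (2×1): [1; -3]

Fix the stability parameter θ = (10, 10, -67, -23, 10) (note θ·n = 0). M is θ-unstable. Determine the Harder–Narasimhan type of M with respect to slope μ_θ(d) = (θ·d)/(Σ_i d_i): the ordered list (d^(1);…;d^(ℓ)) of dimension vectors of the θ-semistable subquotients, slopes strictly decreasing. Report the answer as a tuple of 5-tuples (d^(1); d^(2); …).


Via rank(M_{q-1}∘⋯∘M_p): M ≅ I[1,1], I[1,2], I[1,5], I[2,2]^2, I[5,5].
μ_θ-semistable layers: μ^(1)=10; μ^(2)=-35/2

((2, 3, 0, 0, 2); (1, 1, 1, 1, 0))


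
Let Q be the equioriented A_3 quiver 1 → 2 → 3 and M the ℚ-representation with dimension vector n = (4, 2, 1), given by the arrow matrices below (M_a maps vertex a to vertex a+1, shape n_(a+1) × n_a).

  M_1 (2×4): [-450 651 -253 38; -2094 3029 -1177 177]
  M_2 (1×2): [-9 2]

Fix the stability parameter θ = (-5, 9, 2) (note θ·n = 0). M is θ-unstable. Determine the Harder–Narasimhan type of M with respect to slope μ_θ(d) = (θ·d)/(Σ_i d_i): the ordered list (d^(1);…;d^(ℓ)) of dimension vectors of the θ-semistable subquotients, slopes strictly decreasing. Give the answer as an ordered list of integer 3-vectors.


Via rank(M_{q-1}∘⋯∘M_p): M ≅ I[1,1]^2, I[1,2], I[1,3].
μ_θ-semistable layers: μ^(1)=9; μ^(2)=11/2; μ^(3)=-5

((0, 1, 0); (0, 1, 1); (4, 0, 0))


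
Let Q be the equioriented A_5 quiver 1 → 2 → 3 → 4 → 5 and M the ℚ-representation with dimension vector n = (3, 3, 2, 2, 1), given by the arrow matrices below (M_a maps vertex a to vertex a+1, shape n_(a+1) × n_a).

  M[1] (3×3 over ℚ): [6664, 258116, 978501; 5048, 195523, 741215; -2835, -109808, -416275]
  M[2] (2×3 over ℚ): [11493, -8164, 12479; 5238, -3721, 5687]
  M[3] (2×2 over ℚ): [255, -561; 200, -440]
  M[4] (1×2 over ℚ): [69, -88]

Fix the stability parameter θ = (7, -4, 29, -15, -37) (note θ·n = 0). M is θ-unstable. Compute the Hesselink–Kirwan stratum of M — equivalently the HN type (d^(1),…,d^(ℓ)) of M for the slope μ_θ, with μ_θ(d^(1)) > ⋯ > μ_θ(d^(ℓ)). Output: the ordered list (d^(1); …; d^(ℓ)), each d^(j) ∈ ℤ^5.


Via rank(M_{q-1}∘⋯∘M_p): M ≅ I[1,2], I[1,3], I[1,5], I[4,4].
μ_θ-semistable layers: μ^(1)=29; μ^(2)=3/2; μ^(3)=-4; μ^(4)=-15

((0, 0, 1, 0, 0); (2, 2, 0, 0, 0); (1, 1, 1, 1, 1); (0, 0, 0, 1, 0))


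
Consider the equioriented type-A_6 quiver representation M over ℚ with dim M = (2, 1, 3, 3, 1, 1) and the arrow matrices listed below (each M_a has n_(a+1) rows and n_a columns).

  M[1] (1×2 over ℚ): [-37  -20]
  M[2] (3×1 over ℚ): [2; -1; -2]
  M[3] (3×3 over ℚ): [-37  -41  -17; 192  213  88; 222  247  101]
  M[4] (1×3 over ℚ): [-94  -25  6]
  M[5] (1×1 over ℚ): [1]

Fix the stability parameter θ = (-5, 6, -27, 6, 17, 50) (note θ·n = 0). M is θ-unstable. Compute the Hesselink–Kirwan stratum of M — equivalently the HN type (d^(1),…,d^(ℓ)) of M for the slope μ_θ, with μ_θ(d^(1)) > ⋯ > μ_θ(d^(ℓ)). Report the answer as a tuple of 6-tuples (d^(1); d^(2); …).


Via rank(M_{q-1}∘⋯∘M_p): M ≅ I[1,1], I[1,6], I[3,4]^2.
μ_θ-semistable layers: μ^(1)=50; μ^(2)=17; μ^(3)=6; μ^(4)=-5; μ^(5)=-26/3; μ^(6)=-27

((0, 0, 0, 0, 0, 1); (0, 0, 0, 0, 1, 0); (0, 0, 0, 3, 0, 0); (1, 0, 0, 0, 0, 0); (1, 1, 1, 0, 0, 0); (0, 0, 2, 0, 0, 0))
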